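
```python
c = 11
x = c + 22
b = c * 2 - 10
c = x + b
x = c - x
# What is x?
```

Trace:
`c = 11` → c = 11
`x = c + 22` → x = 33
`b = c * 2 - 10` → b = 12
`c = x + b` → c = 45
`x = c - x` → x = 12
So x = 12

Answer: 12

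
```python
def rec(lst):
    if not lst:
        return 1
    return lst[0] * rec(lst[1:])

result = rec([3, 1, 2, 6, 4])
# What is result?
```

Product over [3, 1, 2, 6, 4] = 3 * 1 * 2 * 6 * 4 = 144

Answer: 144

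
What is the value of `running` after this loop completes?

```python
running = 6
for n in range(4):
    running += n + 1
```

Start at 6, add 1 to 4 = 16
`running` takes the values: 6 → 7 → 9 → 12 → 16

Answer: 16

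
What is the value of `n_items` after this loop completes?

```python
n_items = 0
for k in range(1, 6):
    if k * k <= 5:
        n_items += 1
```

Count numbers where k² ≤ 5
`n_items` takes the values: 0 → 1 → 2

Answer: 2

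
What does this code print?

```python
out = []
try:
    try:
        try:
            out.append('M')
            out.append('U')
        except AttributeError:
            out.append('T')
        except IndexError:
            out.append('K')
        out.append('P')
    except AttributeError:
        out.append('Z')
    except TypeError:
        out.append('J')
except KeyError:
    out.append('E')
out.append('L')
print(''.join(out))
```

Execution trace: 'M' (inner try body) → 'U' (inner try body, no exception) → 'P' (try body, no exception) → 'L' (after the try/except). Output: MUPL

Answer: MUPL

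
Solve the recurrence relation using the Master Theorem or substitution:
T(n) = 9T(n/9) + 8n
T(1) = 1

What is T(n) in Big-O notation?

By Master Theorem: a=9, b=9, f(n)=8n. Since log_9(9) = 1 and f(n) = Θ(n^1), Case 2 applies. T(n) = O(n log n).

Answer: O(n log n)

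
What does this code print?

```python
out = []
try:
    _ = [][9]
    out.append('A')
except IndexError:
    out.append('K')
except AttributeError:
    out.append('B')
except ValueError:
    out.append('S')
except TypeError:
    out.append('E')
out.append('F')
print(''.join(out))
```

Execution trace: 'K' (except IndexError) → 'F' (after the try/except). Output: KF

Answer: KF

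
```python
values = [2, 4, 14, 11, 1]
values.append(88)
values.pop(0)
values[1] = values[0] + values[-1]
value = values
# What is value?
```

Trace:
`values = [2, 4, 14, 11, 1]` → values = [2, 4, 14, 11, 1]
`values.append(88)` → values = [2, 4, 14, 11, 1, 88]
`values.pop(0)` → values = [4, 14, 11, 1, 88]
`values[1] = values[0] + values[-1]` → values = [4, 92, 11, 1, 88]
`value = values` → value = [4, 92, 11, 1, 88]
So value = [4, 92, 11, 1, 88]

Answer: [4, 92, 11, 1, 88]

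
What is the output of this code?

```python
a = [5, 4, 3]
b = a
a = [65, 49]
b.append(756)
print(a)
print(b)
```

Key concept: rebinding vs mutation: a is rebound to a new list, b still points at the original.
Step by step:
`a = [5, 4, 3]` → a = [5, 4, 3]
`b = a` → b = [5, 4, 3] (same object as a)
`a = [65, 49]` → a = [65, 49]
`b.append(756)` → b = [5, 4, 3, 756]
`print(a)` → prints [65, 49]
`print(b)` → prints [5, 4, 3, 756]

Answer:
[65, 49]
[5, 4, 3, 756]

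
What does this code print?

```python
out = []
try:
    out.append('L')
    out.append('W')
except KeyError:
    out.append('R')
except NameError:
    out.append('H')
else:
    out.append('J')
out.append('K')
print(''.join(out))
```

Execution trace: 'L' (try body) → 'W' (try body, no exception) → 'J' (else) → 'K' (after the try/except). Output: LWJK

Answer: LWJK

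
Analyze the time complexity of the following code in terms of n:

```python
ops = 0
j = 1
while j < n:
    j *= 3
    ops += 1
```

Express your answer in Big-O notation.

Each loop level contributes: log n. Multiplying the contributions gives O(log n).

Answer: O(log n)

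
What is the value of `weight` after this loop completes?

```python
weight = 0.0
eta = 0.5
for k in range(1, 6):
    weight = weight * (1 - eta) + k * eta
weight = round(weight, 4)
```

Moving average with lr=0.5
`weight` takes the values: 0.0 → 0.5 → 1.25 → 2.125 → 3.0625 → 4.03125 → 4.0312

Answer: 4.0312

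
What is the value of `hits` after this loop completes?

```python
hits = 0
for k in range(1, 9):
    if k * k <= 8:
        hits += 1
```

Count numbers where k² ≤ 8
`hits` takes the values: 0 → 1 → 2

Answer: 2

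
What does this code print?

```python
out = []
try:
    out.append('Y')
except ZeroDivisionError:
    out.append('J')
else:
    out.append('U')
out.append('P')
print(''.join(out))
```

Execution trace: 'Y' (try body, no exception) → 'U' (else) → 'P' (after the try/except). Output: YUP

Answer: YUP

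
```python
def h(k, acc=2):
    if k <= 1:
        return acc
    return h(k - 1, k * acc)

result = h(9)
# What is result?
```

Accumulator trace (n, acc): (9, 2) -> (8, 18) -> (7, 144) -> (6, 1008) -> (5, 6048) -> (4, 30240) -> (3, 120960) -> (2, 362880) -> (1, 725760) -> return 725760

Answer: 725760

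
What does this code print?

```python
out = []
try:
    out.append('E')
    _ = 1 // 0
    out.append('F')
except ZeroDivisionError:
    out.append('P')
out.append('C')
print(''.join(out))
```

Execution trace: 'E' (try body) → 'P' (except ZeroDivisionError) → 'C' (after the try/except). Output: EPC

Answer: EPC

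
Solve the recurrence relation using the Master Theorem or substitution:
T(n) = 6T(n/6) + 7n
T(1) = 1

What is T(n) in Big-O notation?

By Master Theorem: a=6, b=6, f(n)=7n. Since log_6(6) = 1 and f(n) = Θ(n^1), Case 2 applies. T(n) = O(n log n).

Answer: O(n log n)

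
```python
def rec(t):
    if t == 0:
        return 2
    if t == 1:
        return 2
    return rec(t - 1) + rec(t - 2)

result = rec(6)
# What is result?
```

Build up from base cases: rec(0)=2, rec(1)=2, rec(2)=4, rec(3)=6, rec(4)=10, rec(5)=16, rec(6)=26

Answer: 26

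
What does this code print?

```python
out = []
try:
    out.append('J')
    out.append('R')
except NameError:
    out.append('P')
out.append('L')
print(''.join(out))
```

Execution trace: 'J' (try body) → 'R' (try body, no exception) → 'L' (after the try/except). Output: JRL

Answer: JRL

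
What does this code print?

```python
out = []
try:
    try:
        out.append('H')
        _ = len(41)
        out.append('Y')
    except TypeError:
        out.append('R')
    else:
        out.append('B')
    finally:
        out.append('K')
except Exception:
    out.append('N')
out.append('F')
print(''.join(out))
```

Execution trace: 'H' (inner try body) → 'R' (inner except TypeError) → 'K' (inner finally) → 'F' (after the try/except). Output: HRKF

Answer: HRKF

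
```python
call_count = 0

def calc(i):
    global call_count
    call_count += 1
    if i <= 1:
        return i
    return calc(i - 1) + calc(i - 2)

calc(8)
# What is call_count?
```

Calls(i) = 1 + Calls(i-1) + Calls(i-2); Calls(0)=Calls(1)=1. For i=8 this gives 67.

Answer: 67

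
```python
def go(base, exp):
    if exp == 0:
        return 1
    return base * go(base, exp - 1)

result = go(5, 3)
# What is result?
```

go(5, 3) = 5 * 5 * 5 = 125

Answer: 125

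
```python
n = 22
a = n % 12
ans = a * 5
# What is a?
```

Trace:
`n = 22` → n = 22
`a = n % 12` → a = 10
`ans = a * 5` → ans = 50
So a = 10

Answer: 10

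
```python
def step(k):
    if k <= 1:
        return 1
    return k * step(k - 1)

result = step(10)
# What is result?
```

step(10) = 10 * 9 * 8 * 7 * 6 * 5 * 4 * 3 * 2 * 1 = 3628800

Answer: 3628800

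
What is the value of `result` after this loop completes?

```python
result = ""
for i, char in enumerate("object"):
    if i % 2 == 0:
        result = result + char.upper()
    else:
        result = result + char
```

Uppercase even positions in 'object'
`result` takes the values: "" → "O" → "Ob" → "ObJ" → "ObJe" → "ObJeC" → "ObJeCt"

Answer: "ObJeCt"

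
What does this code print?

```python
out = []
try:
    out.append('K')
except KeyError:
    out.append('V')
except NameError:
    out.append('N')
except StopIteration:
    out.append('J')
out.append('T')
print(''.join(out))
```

Execution trace: 'K' (try body, no exception) → 'T' (after the try/except). Output: KT

Answer: KT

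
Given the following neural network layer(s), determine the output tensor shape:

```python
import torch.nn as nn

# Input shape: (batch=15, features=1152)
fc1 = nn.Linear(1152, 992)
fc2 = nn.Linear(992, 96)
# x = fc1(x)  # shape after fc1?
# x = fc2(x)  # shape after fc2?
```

Input: (15, 1152) -> after fc1: (15, 992) -> Output: (15, 96)

Answer: (15, 96)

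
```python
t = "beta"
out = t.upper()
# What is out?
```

Trace:
`t = "beta"` → t = 'beta'
`out = t.upper()` → out = 'BETA'
So out = 'BETA'

Answer: 'BETA'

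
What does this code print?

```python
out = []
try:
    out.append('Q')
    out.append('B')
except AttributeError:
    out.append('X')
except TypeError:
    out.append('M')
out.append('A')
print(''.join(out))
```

Execution trace: 'Q' (try body) → 'B' (try body, no exception) → 'A' (after the try/except). Output: QBA

Answer: QBA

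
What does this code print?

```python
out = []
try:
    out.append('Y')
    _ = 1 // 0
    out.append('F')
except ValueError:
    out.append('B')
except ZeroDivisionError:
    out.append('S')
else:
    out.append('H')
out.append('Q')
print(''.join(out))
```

Execution trace: 'Y' (try body) → 'S' (except ZeroDivisionError) → 'Q' (after the try/except). Output: YSQ

Answer: YSQ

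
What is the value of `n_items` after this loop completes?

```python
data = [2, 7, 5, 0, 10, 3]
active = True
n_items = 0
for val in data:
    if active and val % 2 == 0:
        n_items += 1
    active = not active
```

Count even values at even positions
`n_items` takes the values: 0 → 1 → 2

Answer: 2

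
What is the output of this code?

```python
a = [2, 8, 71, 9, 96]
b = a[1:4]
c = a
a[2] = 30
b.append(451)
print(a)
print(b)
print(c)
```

Key concept: slice vs alias.
Step by step:
`a = [2, 8, 71, 9, 96]` → a = [2, 8, 71, 9, 96]
`b = a[1:4]` → b = [8, 71, 9]
`c = a` → c = [2, 8, 71, 9, 96] (same object as a)
`a[2] = 30` → a = [2, 8, 30, 9, 96] (same object as c); c = [2, 8, 30, 9, 96] (same object as a)
`b.append(451)` → b = [8, 71, 9, 451]
`print(a)` → prints [2, 8, 30, 9, 96]
`print(b)` → prints [8, 71, 9, 451]
`print(c)` → prints [2, 8, 30, 9, 96]

Answer:
[2, 8, 30, 9, 96]
[8, 71, 9, 451]
[2, 8, 30, 9, 96]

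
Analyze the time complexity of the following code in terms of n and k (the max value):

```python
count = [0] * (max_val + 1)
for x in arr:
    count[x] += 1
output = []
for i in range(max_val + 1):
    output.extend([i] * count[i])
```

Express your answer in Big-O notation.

This is Counting sort (k = max value). Time complexity: O(n + k).

Answer: O(n + k)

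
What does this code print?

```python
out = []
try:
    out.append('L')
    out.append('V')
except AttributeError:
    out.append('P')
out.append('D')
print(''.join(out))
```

Execution trace: 'L' (try body) → 'V' (try body, no exception) → 'D' (after the try/except). Output: LVD

Answer: LVD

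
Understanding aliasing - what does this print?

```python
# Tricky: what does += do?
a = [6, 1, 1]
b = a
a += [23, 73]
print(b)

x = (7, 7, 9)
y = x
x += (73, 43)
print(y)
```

Key concept: += behavior differs for mutable vs immutable.
Step by step:
`a = [6, 1, 1]` → a = [6, 1, 1]
`b = a` → b = [6, 1, 1] (same object as a)
`a += [23, 73]` → a = [6, 1, 1, 23, 73] (same object as b); b = [6, 1, 1, 23, 73] (same object as a)
`print(b)` → prints [6, 1, 1, 23, 73]
`x = (7, 7, 9)` → x = (7, 7, 9)
`y = x` → y = (7, 7, 9)
`x += (73, 43)` → x = (7, 7, 9, 73, 43)
`print(y)` → prints (7, 7, 9)

Answer:
[6, 1, 1, 23, 73]
(7, 7, 9)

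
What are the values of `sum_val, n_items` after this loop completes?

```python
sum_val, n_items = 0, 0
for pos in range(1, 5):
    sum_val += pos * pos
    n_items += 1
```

Sum of squares and count
`sum_val, n_items` takes the values: (0, 0) → (1, 0) → (1, 1) → (5, 1) → (5, 2) → (14, 2) → (14, 3) → (30, 3) → (30, 4)

Answer: 30, 4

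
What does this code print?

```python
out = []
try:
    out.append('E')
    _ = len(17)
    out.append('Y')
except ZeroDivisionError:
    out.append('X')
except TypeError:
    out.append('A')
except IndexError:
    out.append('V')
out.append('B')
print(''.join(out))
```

Execution trace: 'E' (try body) → 'A' (except TypeError) → 'B' (after the try/except). Output: EAB

Answer: EAB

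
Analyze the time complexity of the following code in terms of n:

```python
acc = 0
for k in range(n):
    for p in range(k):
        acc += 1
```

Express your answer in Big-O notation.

Each loop level contributes: n × n. Multiplying the contributions gives O(n^2).

Answer: O(n^2)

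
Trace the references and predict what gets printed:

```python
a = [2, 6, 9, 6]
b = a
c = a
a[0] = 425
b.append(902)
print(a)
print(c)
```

Key concept: multiple aliases.
Step by step:
`a = [2, 6, 9, 6]` → a = [2, 6, 9, 6]
`b = a` → b = [2, 6, 9, 6] (same object as a)
`c = a` → c = [2, 6, 9, 6] (same object as a, b)
`a[0] = 425` → a = [425, 6, 9, 6] (same object as b, c); b = [425, 6, 9, 6] (same object as a, c); c = [425, 6, 9, 6] (same object as a, b)
`b.append(902)` → a = [425, 6, 9, 6, 902] (same object as b, c); b = [425, 6, 9, 6, 902] (same object as a, c); c = [425, 6, 9, 6, 902] (same object as a, b)
`print(a)` → prints [425, 6, 9, 6, 902]
`print(c)` → prints [425, 6, 9, 6, 902]

Answer:
[425, 6, 9, 6, 902]
[425, 6, 9, 6, 902]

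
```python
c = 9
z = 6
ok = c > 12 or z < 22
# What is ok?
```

Trace:
`c = 9` → c = 9
`z = 6` → z = 6
`ok = c > 12 or z < 22` → ok = True
So ok = True

Answer: True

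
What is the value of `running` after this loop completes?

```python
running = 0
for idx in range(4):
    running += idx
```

Sum of 0 to 3 = 6
`running` takes the values: 0 → 1 → 3 → 6

Answer: 6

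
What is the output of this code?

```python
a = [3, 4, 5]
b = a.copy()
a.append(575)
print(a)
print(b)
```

Key concept: list.copy() creates independent copy.
Step by step:
`a = [3, 4, 5]` → a = [3, 4, 5]
`b = a.copy()` → b = [3, 4, 5]
`a.append(575)` → a = [3, 4, 5, 575]
`print(a)` → prints [3, 4, 5, 575]
`print(b)` → prints [3, 4, 5]

Answer:
[3, 4, 5, 575]
[3, 4, 5]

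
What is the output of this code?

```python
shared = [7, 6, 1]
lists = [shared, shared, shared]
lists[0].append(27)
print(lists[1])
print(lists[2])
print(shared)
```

Key concept: list of same reference.
Step by step:
`shared = [7, 6, 1]` → shared = [7, 6, 1]
`lists = [shared, shared, shared]` → lists = [[7, 6, 1], [7, 6, 1], [7, 6, 1]]
`lists[0].append(27)` → shared = [7, 6, 1, 27]; lists = [[7, 6, 1, 27], [7, 6, 1, 27], [7, 6, 1, 27]]
`print(lists[1])` → prints [7, 6, 1, 27]
`print(lists[2])` → prints [7, 6, 1, 27]
`print(shared)` → prints [7, 6, 1, 27]

Answer:
[7, 6, 1, 27]
[7, 6, 1, 27]
[7, 6, 1, 27]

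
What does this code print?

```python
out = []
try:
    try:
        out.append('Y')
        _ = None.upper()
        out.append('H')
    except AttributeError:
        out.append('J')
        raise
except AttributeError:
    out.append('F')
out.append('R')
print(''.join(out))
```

Execution trace: 'Y' (inner try body) → 'J' (inner except AttributeError) → 'F' (outer except AttributeError) → 'R' (after the try/except). Output: YJFR

Answer: YJFR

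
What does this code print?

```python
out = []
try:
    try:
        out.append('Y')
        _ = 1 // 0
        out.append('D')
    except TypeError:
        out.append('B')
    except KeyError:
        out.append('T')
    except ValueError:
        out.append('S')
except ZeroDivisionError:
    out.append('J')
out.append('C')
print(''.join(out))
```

Execution trace: 'Y' (try body) → 'J' (outer except ZeroDivisionError) → 'C' (after the try/except). Output: YJC

Answer: YJC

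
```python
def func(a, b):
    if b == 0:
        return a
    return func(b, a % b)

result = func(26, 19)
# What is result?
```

func(26, 19) -> func(19, 7) -> func(7, 5) -> func(5, 2) -> func(2, 1) -> func(1, 0) -> 1

Answer: 1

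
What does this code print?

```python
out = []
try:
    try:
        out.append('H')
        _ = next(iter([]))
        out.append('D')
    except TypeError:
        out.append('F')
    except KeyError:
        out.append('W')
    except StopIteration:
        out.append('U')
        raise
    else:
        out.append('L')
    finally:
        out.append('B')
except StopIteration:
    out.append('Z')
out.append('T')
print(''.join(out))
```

Execution trace: 'H' (try body) → 'U' (except StopIteration) → 'B' (finally) → 'Z' (outer except StopIteration) → 'T' (after the try/except). Output: HUBZT

Answer: HUBZT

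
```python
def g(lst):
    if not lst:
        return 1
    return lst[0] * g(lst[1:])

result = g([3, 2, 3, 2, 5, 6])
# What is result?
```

Product over [3, 2, 3, 2, 5, 6] = 3 * 2 * 3 * 2 * 5 * 6 = 1080

Answer: 1080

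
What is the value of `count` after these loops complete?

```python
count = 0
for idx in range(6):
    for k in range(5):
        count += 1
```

6 * 5 = 30
`count` takes the values: 0 → 1 → 2 → 3 → 4 → 5 → 6 → 7 → 8 → 9 → 10 → 11 → 12 → 13 → 14 → 15 → 16 → 17 → 18 → 19 → 20 → 21 → 22 → 23 → 24 → 25 → 26 → 27 → 28 → 29 → 30

Answer: 30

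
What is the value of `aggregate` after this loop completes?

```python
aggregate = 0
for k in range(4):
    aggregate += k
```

Sum of 0 to 3 = 6
`aggregate` takes the values: 0 → 1 → 3 → 6

Answer: 6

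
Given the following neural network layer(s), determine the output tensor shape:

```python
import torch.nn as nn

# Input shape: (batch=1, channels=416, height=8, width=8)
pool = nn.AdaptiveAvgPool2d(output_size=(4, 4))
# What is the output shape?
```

Input: (1, 416, 8, 8) -> Output: (1, 416, 4, 4)

Answer: (1, 416, 4, 4)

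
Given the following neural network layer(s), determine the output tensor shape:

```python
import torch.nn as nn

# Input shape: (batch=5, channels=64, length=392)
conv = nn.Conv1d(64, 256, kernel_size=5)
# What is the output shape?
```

Input: (5, 64, 392) -> Output: (5, 256, 388)

Answer: (5, 256, 388)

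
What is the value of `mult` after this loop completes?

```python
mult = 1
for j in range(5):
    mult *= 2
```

2^5 = 32
`mult` takes the values: 1 → 2 → 4 → 8 → 16 → 32

Answer: 32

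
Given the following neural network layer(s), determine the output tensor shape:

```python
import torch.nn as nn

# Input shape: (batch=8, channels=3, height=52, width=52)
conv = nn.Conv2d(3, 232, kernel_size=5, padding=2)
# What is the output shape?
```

Input: (8, 3, 52, 52) -> Output: (8, 232, 52, 52)

Answer: (8, 232, 52, 52)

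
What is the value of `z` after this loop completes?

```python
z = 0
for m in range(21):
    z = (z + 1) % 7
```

Increment mod 7, 21 times = 0
`z` takes the values: 0 → 1 → 2 → 3 → 4 → 5 → 6 → 0 → 1 → 2 → 3 → 4 → 5 → 6 → 0 → 1 → 2 → 3 → 4 → 5 → 6 → 0

Answer: 0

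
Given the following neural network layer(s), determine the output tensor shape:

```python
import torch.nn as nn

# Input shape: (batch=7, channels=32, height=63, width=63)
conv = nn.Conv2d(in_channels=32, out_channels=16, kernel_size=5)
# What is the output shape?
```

Input: (7, 32, 63, 63) -> Output: (7, 16, 59, 59)

Answer: (7, 16, 59, 59)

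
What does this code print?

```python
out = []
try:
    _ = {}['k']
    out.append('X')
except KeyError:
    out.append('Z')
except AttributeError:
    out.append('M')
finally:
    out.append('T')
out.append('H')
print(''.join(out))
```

Execution trace: 'Z' (except KeyError) → 'T' (finally) → 'H' (after the try/except). Output: ZTH

Answer: ZTH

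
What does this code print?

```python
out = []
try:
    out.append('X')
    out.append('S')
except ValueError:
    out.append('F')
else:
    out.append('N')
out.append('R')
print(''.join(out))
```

Execution trace: 'X' (try body) → 'S' (try body, no exception) → 'N' (else) → 'R' (after the try/except). Output: XSNR

Answer: XSNR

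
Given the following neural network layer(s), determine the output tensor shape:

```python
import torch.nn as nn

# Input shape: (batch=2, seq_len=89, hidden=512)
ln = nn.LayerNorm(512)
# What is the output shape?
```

Input: (2, 89, 512) -> Output: (2, 89, 512)

Answer: (2, 89, 512)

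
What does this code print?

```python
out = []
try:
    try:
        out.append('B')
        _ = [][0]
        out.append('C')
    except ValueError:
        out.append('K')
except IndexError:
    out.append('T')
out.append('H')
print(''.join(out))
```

Execution trace: 'B' (try body) → 'T' (outer except IndexError) → 'H' (after the try/except). Output: BTH

Answer: BTH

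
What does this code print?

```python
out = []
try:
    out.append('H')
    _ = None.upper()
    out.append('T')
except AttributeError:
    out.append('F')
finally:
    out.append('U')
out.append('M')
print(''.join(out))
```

Execution trace: 'H' (try body) → 'F' (except AttributeError) → 'U' (finally) → 'M' (after the try/except). Output: HFUM

Answer: HFUM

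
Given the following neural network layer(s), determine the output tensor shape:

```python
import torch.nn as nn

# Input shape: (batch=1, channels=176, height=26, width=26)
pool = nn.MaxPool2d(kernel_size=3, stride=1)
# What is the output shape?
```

Input: (1, 176, 26, 26) -> Output: (1, 176, 24, 24)

Answer: (1, 176, 24, 24)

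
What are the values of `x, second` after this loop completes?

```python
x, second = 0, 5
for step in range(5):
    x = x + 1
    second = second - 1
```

x goes 0→5, second goes 5→0
`x, second` takes the values: (0, 5) → (1, 5) → (1, 4) → (2, 4) → (2, 3) → (3, 3) → (3, 2) → (4, 2) → (4, 1) → (5, 1) → (5, 0)

Answer: 5, 0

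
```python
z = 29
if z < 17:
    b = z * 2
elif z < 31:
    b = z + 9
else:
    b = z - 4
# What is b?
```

Trace:
`z = 29` → z = 29
`if z < 17: ...` → z < 17 is False, z < 31 is True → b = 38
So b = 38

Answer: 38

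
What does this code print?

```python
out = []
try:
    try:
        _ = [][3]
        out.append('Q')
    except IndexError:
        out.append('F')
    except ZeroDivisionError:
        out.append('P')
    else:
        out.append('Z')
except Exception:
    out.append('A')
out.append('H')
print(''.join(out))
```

Execution trace: 'F' (inner except IndexError) → 'H' (after the try/except). Output: FH

Answer: FH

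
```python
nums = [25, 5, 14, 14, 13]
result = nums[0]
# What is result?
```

Trace:
`nums = [25, 5, 14, 14, 13]` → nums = [25, 5, 14, 14, 13]
`result = nums[0]` → result = 25
So result = 25

Answer: 25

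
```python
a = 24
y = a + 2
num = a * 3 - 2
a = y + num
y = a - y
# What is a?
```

Trace:
`a = 24` → a = 24
`y = a + 2` → y = 26
`num = a * 3 - 2` → num = 70
`a = y + num` → a = 96
`y = a - y` → y = 70
So a = 96

Answer: 96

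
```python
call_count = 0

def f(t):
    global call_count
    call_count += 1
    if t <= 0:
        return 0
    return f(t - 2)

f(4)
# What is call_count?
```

Linear recursion stepping by 2: 3 calls from t=4 down to ≤0.

Answer: 3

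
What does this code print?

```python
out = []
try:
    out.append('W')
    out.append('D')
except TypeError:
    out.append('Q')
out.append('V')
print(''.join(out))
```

Execution trace: 'W' (try body) → 'D' (try body, no exception) → 'V' (after the try/except). Output: WDV

Answer: WDV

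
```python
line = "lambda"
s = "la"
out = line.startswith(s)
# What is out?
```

Trace:
`line = "lambda"` → line = 'lambda'
`s = "la"` → s = 'la'
`out = line.startswith(s)` → out = True
So out = True

Answer: True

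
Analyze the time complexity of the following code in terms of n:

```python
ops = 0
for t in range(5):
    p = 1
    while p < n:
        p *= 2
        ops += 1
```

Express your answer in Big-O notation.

Each loop level contributes: 1 × log n. Multiplying the contributions gives O(log n).

Answer: O(log n)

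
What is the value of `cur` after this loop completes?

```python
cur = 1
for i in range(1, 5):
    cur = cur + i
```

Start at 1, add 1 through 4
`cur` takes the values: 1 → 2 → 4 → 7 → 11

Answer: 11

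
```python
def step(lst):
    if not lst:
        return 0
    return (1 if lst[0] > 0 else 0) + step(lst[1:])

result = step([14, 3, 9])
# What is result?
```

Count of positive elements in [14, 3, 9] = 3

Answer: 3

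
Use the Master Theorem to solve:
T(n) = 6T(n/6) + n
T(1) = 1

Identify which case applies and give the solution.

a=6, b=6, f(n)=n. log_6(6) = 1. Since c=1 = 1, Case 2 applies: T(n) = Θ(n^log_b(a) · log n) = O(n log n).

Answer: O(n log n) - Case 2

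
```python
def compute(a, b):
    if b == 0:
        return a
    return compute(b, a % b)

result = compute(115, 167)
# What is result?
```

compute(115, 167) -> compute(167, 115) -> compute(115, 52) -> compute(52, 11) -> compute(11, 8) -> compute(8, 3) -> compute(3, 2) -> compute(2, 1) -> compute(1, 0) -> 1

Answer: 1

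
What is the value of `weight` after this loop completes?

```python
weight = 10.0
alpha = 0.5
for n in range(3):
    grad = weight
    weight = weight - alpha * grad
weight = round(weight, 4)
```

Gradient descent: w = 10.0 * (1 - 0.5)^3
`weight` takes the values: 10.0 → 5.0 → 2.5 → 1.25

Answer: 1.25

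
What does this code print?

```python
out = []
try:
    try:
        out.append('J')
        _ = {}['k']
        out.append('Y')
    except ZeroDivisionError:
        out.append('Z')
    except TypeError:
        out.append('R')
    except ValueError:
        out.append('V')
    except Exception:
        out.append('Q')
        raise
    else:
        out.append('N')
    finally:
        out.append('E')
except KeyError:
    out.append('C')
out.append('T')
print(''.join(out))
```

Execution trace: 'J' (try body) → 'Q' (except Exception) → 'E' (finally) → 'C' (outer except KeyError) → 'T' (after the try/except). Output: JQECT

Answer: JQECT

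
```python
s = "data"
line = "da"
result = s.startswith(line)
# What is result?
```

Trace:
`s = "data"` → s = 'data'
`line = "da"` → line = 'da'
`result = s.startswith(line)` → result = True
So result = True

Answer: True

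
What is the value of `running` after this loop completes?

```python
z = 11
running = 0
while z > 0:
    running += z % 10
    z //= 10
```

Sum digits of 11
`running` takes the values: 0 → 1 → 2

Answer: 2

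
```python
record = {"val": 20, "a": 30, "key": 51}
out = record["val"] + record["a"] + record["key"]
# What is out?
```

Trace:
`record = {"val": 20, "a": 30, "key": 51}` → record = {'val': 20, 'a': 30, 'key': 51}
`out = record["val"] + record["a"] + record["key"]` → out = 101
So out = 101

Answer: 101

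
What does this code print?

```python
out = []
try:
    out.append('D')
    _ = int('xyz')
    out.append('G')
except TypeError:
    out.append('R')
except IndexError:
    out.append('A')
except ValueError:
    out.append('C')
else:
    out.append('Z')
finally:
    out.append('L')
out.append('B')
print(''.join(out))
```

Execution trace: 'D' (try body) → 'C' (except ValueError) → 'L' (finally) → 'B' (after the try/except). Output: DCLB

Answer: DCLB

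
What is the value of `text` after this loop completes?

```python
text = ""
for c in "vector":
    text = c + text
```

Reverse 'vector'
`text` takes the values: "" → "v" → "ev" → "cev" → "tcev" → "otcev" → "rotcev"

Answer: "rotcev"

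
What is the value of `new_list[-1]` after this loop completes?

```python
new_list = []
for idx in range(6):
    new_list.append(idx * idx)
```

Last element of squares 0 to 5
`new_list` takes the values: [] → [0] → [0, 1] → [0, 1, 4] → [0, 1, 4, 9] → [0, 1, 4, 9, 16] → [0, 1, 4, 9, 16, 25]
So `new_list[-1]` = 25

Answer: 25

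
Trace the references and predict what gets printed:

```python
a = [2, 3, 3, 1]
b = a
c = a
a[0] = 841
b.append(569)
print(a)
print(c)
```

Key concept: multiple aliases.
Step by step:
`a = [2, 3, 3, 1]` → a = [2, 3, 3, 1]
`b = a` → b = [2, 3, 3, 1] (same object as a)
`c = a` → c = [2, 3, 3, 1] (same object as a, b)
`a[0] = 841` → a = [841, 3, 3, 1] (same object as b, c); b = [841, 3, 3, 1] (same object as a, c); c = [841, 3, 3, 1] (same object as a, b)
`b.append(569)` → a = [841, 3, 3, 1, 569] (same object as b, c); b = [841, 3, 3, 1, 569] (same object as a, c); c = [841, 3, 3, 1, 569] (same object as a, b)
`print(a)` → prints [841, 3, 3, 1, 569]
`print(c)` → prints [841, 3, 3, 1, 569]

Answer:
[841, 3, 3, 1, 569]
[841, 3, 3, 1, 569]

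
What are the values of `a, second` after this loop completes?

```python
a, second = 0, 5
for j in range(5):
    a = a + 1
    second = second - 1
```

a goes 0→5, second goes 5→0
`a, second` takes the values: (0, 5) → (1, 5) → (1, 4) → (2, 4) → (2, 3) → (3, 3) → (3, 2) → (4, 2) → (4, 1) → (5, 1) → (5, 0)

Answer: 5, 0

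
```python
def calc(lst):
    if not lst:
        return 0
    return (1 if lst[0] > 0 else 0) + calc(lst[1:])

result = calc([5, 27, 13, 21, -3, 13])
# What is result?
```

Count of positive elements in [5, 27, 13, 21, -3, 13] = 5

Answer: 5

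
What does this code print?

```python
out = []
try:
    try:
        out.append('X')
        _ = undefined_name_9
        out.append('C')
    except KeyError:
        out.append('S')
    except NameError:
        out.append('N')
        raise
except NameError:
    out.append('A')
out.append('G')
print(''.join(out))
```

Execution trace: 'X' (inner try body) → 'N' (inner except NameError) → 'A' (outer except NameError) → 'G' (after the try/except). Output: XNAG

Answer: XNAG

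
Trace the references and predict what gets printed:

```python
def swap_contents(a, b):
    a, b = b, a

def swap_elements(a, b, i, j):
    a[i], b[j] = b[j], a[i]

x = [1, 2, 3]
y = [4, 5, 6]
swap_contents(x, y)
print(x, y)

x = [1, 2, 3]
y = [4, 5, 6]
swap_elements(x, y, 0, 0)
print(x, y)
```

Key concept: parameter rebinding vs mutation.
Step by step:
`x = [1, 2, 3]` → x = [1, 2, 3]
`y = [4, 5, 6]` → y = [4, 5, 6]
`swap_contents(x, y)` → no visible change to tracked variables
`print(x, y)` → prints [1, 2, 3] [4, 5, 6]
`x = [1, 2, 3]` → x = [1, 2, 3]
`y = [4, 5, 6]` → y = [4, 5, 6]
`swap_elements(x, y, 0, 0)` → x = [4, 2, 3]; y = [1, 5, 6]
`print(x, y)` → prints [4, 2, 3] [1, 5, 6]

Answer:
[1, 2, 3] [4, 5, 6]
[4, 2, 3] [1, 5, 6]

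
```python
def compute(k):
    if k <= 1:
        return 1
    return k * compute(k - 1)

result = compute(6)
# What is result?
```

compute(6) = 6 * 5 * 4 * 3 * 2 * 1 = 720

Answer: 720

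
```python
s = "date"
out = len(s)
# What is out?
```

Trace:
`s = "date"` → s = 'date'
`out = len(s)` → out = 4
So out = 4

Answer: 4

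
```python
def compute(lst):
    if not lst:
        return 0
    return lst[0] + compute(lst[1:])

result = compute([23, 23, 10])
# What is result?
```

23 + 23 + 10 + 0 = 56

Answer: 56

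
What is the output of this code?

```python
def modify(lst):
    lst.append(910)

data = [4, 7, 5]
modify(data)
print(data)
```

Key concept: function modifies passed list.
Step by step:
`data = [4, 7, 5]` → data = [4, 7, 5]
`modify(data)` → data = [4, 7, 5, 910]
`print(data)` → prints [4, 7, 5, 910]

Answer: [4, 7, 5, 910]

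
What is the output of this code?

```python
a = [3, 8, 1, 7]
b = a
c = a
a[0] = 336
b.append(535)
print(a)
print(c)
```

Key concept: multiple aliases.
Step by step:
`a = [3, 8, 1, 7]` → a = [3, 8, 1, 7]
`b = a` → b = [3, 8, 1, 7] (same object as a)
`c = a` → c = [3, 8, 1, 7] (same object as a, b)
`a[0] = 336` → a = [336, 8, 1, 7] (same object as b, c); b = [336, 8, 1, 7] (same object as a, c); c = [336, 8, 1, 7] (same object as a, b)
`b.append(535)` → a = [336, 8, 1, 7, 535] (same object as b, c); b = [336, 8, 1, 7, 535] (same object as a, c); c = [336, 8, 1, 7, 535] (same object as a, b)
`print(a)` → prints [336, 8, 1, 7, 535]
`print(c)` → prints [336, 8, 1, 7, 535]

Answer:
[336, 8, 1, 7, 535]
[336, 8, 1, 7, 535]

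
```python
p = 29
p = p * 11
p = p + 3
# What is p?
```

Trace:
`p = 29` → p = 29
`p = p * 11` → p = 319
`p = p + 3` → p = 322
So p = 322

Answer: 322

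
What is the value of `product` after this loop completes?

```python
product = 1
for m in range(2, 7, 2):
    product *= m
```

Product of even numbers 2 to 6
`product` takes the values: 1 → 2 → 8 → 48

Answer: 48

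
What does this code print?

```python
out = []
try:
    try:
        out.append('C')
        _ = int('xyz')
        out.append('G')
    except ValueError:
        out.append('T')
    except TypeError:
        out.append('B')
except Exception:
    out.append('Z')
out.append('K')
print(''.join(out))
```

Execution trace: 'C' (inner try body) → 'T' (inner except ValueError) → 'K' (after the try/except). Output: CTK

Answer: CTK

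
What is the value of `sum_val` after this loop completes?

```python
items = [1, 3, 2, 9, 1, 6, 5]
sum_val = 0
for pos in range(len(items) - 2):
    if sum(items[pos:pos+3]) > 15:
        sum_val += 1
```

Count windows with sum > 15
`sum_val` takes the values: 0 → 1

Answer: 1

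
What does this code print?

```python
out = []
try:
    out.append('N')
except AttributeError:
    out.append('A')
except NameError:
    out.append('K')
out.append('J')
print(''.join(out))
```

Execution trace: 'N' (try body, no exception) → 'J' (after the try/except). Output: NJ

Answer: NJ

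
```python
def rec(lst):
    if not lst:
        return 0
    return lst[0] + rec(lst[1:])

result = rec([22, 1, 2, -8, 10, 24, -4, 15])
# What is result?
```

22 + 1 + 2 + (-8) + 10 + 24 + (-4) + 15 + 0 = 62

Answer: 62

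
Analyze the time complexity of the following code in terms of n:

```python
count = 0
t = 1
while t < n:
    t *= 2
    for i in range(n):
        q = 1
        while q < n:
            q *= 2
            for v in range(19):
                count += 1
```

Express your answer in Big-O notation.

Each loop level contributes: log n × n × log n × 1. Multiplying the contributions gives O(n log² n).

Answer: O(n log² n)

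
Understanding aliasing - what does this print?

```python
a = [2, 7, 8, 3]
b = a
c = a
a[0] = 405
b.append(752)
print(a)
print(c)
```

Key concept: multiple aliases.
Step by step:
`a = [2, 7, 8, 3]` → a = [2, 7, 8, 3]
`b = a` → b = [2, 7, 8, 3] (same object as a)
`c = a` → c = [2, 7, 8, 3] (same object as a, b)
`a[0] = 405` → a = [405, 7, 8, 3] (same object as b, c); b = [405, 7, 8, 3] (same object as a, c); c = [405, 7, 8, 3] (same object as a, b)
`b.append(752)` → a = [405, 7, 8, 3, 752] (same object as b, c); b = [405, 7, 8, 3, 752] (same object as a, c); c = [405, 7, 8, 3, 752] (same object as a, b)
`print(a)` → prints [405, 7, 8, 3, 752]
`print(c)` → prints [405, 7, 8, 3, 752]

Answer:
[405, 7, 8, 3, 752]
[405, 7, 8, 3, 752]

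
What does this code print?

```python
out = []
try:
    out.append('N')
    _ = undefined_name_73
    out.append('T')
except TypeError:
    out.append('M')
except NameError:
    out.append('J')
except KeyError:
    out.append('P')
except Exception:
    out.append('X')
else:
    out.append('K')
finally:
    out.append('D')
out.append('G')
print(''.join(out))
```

Execution trace: 'N' (try body) → 'J' (except NameError) → 'D' (finally) → 'G' (after the try/except). Output: NJDG

Answer: NJDG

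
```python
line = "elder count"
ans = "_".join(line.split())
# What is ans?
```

Trace:
`line = "elder count"` → line = 'elder count'
`ans = "_".join(line.split())` → ans = 'elder_count'
So ans = 'elder_count'

Answer: 'elder_count'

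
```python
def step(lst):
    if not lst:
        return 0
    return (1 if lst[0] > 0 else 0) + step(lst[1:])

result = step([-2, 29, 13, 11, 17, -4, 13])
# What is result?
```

Count of positive elements in [-2, 29, 13, 11, 17, -4, 13] = 5

Answer: 5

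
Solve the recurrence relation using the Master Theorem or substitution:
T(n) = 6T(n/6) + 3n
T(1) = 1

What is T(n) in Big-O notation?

By Master Theorem: a=6, b=6, f(n)=3n. Since log_6(6) = 1 and f(n) = Θ(n^1), Case 2 applies. T(n) = O(n log n).

Answer: O(n log n)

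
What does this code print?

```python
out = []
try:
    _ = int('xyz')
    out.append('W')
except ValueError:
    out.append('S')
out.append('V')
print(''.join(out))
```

Execution trace: 'S' (except ValueError) → 'V' (after the try/except). Output: SV

Answer: SV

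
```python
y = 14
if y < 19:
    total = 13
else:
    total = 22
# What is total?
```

Trace:
`y = 14` → y = 14
`if y < 19: ...` → y < 19 is True → total = 13
So total = 13

Answer: 13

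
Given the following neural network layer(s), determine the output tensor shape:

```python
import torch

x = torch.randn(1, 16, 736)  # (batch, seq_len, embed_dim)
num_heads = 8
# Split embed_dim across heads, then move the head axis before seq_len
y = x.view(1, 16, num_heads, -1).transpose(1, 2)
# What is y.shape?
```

Input: (1, 16, 736) -> head_dim = 736 // 8 = 92; after view: (1, 16, 8, 92) -> after transpose(1, 2): (1, 8, 16, 92) -> Output: (1, 8, 16, 92)

Answer: (1, 8, 16, 92)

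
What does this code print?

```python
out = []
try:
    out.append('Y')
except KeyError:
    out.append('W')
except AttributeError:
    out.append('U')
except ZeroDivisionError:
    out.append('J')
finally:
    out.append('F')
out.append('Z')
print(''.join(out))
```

Execution trace: 'Y' (try body, no exception) → 'F' (finally) → 'Z' (after the try/except). Output: YFZ

Answer: YFZ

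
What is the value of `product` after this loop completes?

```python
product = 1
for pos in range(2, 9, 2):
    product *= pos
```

Product of even numbers 2 to 8
`product` takes the values: 1 → 2 → 8 → 48 → 384

Answer: 384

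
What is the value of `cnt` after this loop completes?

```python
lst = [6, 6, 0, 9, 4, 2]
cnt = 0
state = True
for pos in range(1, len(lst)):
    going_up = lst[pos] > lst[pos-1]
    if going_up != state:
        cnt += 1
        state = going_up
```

Count direction changes in [6, 6, 0, 9, 4, 2]
`cnt` takes the values: 0 → 1 → 2 → 3

Answer: 3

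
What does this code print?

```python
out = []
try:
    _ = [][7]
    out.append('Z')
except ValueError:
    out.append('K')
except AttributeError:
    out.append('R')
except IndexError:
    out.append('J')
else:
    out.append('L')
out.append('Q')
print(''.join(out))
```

Execution trace: 'J' (except IndexError) → 'Q' (after the try/except). Output: JQ

Answer: JQ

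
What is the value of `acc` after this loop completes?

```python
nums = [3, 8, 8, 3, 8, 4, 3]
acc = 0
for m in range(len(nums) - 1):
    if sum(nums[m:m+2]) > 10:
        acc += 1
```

Count windows with sum > 10
`acc` takes the values: 0 → 1 → 2 → 3 → 4 → 5

Answer: 5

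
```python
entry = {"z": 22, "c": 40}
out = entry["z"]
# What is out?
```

Trace:
`entry = {"z": 22, "c": 40}` → entry = {'z': 22, 'c': 40}
`out = entry["z"]` → out = 22
So out = 22

Answer: 22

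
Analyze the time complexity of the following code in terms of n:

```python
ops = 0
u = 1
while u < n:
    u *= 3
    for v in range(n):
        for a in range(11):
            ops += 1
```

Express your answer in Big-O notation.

Each loop level contributes: log n × n × 1. Multiplying the contributions gives O(n log n).

Answer: O(n log n)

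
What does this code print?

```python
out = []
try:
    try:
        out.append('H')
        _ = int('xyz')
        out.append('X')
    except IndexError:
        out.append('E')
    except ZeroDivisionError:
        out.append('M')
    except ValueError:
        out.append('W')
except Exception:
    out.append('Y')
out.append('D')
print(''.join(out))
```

Execution trace: 'H' (inner try body) → 'W' (inner except ValueError) → 'D' (after the try/except). Output: HWD

Answer: HWD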